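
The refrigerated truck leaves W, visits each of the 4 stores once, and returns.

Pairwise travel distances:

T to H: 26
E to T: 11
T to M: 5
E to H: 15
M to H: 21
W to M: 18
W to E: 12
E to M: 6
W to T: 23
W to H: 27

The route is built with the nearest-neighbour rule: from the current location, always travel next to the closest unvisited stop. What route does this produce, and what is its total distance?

W → [E:12 / M:18 / T:23 / H:27] → E (12)
E → [M:6 / T:11 / H:15] → M (6)
M → [T:5 / H:21] → T (5)
T → [H:26] → H (26)
Return H→W: 27.
Total = 12 + 6 + 5 + 26 + 27 = 76.

Nearest-neighbour total = 76; route W → E → M → T → H → W.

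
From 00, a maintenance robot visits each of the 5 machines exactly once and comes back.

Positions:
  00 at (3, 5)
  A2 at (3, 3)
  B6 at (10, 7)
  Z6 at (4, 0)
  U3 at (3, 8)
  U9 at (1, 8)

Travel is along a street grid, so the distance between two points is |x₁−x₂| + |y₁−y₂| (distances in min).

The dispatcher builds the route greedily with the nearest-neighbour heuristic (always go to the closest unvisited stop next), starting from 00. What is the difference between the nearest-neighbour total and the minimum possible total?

00: A2=2, U3=3, U9=5, Z6=6, B6=9 ⇒ A2
A2: Z6=4, U3=5, U9=7, B6=11 ⇒ Z6
Z6: U3=9, U9=11, B6=13 ⇒ U3
U3: U9=2, B6=8 ⇒ U9
U9: B6=10 ⇒ B6
NN route 00 → A2 → Z6 → U3 → U9 → B6 → 00 costs 36.
Optimal: 00 → A2 → Z6 → B6 → U3 → U9 → 00 costs 34 (by enumerating all 60 distinct tours).
Excess = 36 − 34 = 2.

Excess over optimum: 2 min.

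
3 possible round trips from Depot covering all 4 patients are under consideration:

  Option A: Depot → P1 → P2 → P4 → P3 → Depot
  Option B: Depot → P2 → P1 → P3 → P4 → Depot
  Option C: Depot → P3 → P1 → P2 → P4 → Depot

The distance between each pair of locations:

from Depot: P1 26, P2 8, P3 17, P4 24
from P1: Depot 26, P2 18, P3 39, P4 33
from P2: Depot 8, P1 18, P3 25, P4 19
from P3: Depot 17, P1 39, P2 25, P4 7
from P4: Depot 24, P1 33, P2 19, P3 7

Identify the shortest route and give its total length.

Shortest is Option A, total 87.

Option A: 26 + 18 + 19 + 7 + 17 = 87
Option B: 8 + 18 + 39 + 7 + 24 = 96
Option C: 17 + 39 + 18 + 19 + 24 = 117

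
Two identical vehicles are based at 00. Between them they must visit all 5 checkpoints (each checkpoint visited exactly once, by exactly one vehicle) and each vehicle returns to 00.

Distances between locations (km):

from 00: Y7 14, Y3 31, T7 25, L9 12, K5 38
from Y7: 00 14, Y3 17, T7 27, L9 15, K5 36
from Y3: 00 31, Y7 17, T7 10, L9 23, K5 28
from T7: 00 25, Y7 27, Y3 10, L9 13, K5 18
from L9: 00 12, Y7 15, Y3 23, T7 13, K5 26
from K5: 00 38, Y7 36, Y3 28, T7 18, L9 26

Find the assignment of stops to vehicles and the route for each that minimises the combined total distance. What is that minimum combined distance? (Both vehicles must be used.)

There are 2^4 − 1 = 15 ways to divide the 5 stops into two non-empty groups. For each, the best each vehicle can do is its own shortest tour through its group:
  {Y7} + {Y3, T7, L9, K5}: 28 + 97 = 125
  {Y3} + {Y7, T7, L9, K5}: 62 + 93 = 155
  {Y7, Y3} + {T7, L9, K5}: 62 + 81 = 143
  {T7} + {Y7, Y3, L9, K5}: 50 + 97 = 147
  {Y7, T7} + {Y3, L9, K5}: 66 + 97 = 163
  {Y3, T7} + {Y7, L9, K5}: 66 + 88 = 154
  … (15 splits in total)
  {L9} + {Y7, Y3, T7, K5}: 24 + 97 = 121  ← best
Best: vehicle 1 00 → L9 → 00 = 24; vehicle 2 00 → Y7 → Y3 → T7 → K5 → 00 = 97; combined 121.

121 km — the smallest possible combined total.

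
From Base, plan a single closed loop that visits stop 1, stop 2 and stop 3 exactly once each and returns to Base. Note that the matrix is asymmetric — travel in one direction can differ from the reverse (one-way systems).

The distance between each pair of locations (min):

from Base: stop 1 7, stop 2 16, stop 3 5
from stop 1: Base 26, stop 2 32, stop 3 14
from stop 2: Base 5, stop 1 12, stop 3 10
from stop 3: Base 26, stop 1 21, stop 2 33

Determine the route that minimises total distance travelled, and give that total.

Base→stop 1→stop 2→stop 3→Base: 7+32+10+26 = 75
Base→stop 1→stop 3→stop 2→Base: 7+14+33+5 = 59
Base→stop 2→stop 1→stop 3→Base: 16+12+14+26 = 68
Base→stop 2→stop 3→stop 1→Base: 16+10+21+26 = 73
Base→stop 3→stop 1→stop 2→Base: 5+21+32+5 = 63
Base→stop 3→stop 2→stop 1→Base: 5+33+12+26 = 76
The minimum is 59.
One optimal route: Base → stop 1 → stop 3 → stop 2 → Base.

59 min — the shortest possible round trip.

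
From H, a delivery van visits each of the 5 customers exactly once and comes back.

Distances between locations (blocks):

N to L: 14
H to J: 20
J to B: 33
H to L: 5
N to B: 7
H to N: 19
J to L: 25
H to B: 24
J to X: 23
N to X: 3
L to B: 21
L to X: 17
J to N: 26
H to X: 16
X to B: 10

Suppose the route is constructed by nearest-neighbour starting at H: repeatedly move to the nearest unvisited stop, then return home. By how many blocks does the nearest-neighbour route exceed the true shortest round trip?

6 blocks longer than the optimal tour.

H: L=5, X=16, N=19, J=20, B=24 ⇒ L
L: N=14, X=17, B=21, J=25 ⇒ N
N: X=3, B=7, J=26 ⇒ X
X: B=10, J=23 ⇒ B
B: J=33 ⇒ J
NN route H → L → N → X → B → J → H costs 85.
Optimal: H → J → X → N → B → L → H costs 79 (by enumerating all 60 distinct tours).
Excess = 85 − 79 = 6.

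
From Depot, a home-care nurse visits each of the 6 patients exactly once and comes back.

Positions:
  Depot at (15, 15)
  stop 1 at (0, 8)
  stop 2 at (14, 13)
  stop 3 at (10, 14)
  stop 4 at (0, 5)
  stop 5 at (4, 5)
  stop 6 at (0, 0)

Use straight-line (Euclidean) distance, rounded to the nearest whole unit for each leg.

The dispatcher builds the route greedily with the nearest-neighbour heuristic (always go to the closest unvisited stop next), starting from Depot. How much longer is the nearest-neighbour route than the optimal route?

From Depot: stop 2=2, stop 3=5, stop 5=15, stop 1=17, stop 4=18, stop 6=21 → choose stop 2 (2).
From stop 2: stop 3=4, stop 5=13, stop 1=15, stop 4=16, stop 6=19 → choose stop 3 (4).
From stop 3: stop 5=11, stop 1=12, stop 4=13, stop 6=17 → choose stop 5 (11).
From stop 5: stop 4=4, stop 1=5, stop 6=6 → choose stop 4 (4).
From stop 4: stop 1=3, stop 6=5 → choose stop 1 (3).
From stop 1: stop 6=8 → choose stop 6 (8).
NN route Depot → stop 2 → stop 3 → stop 5 → stop 4 → stop 1 → stop 6 → Depot costs 53.
Optimal: Depot → stop 2 → stop 5 → stop 6 → stop 4 → stop 1 → stop 3 → Depot costs 46 (by enumerating all 360 distinct tours).
Excess = 53 − 46 = 7.

The nearest-neighbour route is 7 longer than optimal.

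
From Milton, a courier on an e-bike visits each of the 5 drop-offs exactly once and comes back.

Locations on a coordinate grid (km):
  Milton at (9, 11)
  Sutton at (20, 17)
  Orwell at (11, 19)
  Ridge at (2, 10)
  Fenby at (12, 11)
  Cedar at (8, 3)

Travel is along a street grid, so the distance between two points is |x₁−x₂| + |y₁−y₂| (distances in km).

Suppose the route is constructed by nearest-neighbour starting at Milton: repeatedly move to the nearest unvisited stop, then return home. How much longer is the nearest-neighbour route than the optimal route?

From Milton: Fenby=3, Ridge=8, Cedar=9, Orwell=10, Sutton=17 → choose Fenby (3).
From Fenby: Orwell=9, Ridge=11, Cedar=12, Sutton=14 → choose Orwell (9).
From Orwell: Sutton=11, Ridge=18, Cedar=19 → choose Sutton (11).
From Sutton: Ridge=25, Cedar=26 → choose Ridge (25).
From Ridge: Cedar=13 → choose Cedar (13).
NN route Milton → Fenby → Orwell → Sutton → Ridge → Cedar → Milton costs 70.
Optimal: Milton → Orwell → Sutton → Fenby → Ridge → Cedar → Milton costs 68 (by enumerating all 60 distinct tours).
Excess = 70 − 68 = 2.

Excess over optimum: 2 km.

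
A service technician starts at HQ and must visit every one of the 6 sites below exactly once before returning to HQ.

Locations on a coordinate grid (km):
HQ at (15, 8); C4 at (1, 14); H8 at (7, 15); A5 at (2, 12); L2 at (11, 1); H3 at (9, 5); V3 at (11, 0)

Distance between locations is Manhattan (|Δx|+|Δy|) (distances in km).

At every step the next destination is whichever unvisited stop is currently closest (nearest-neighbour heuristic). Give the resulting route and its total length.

At HQ the remaining stops are H3 9, L2 11, V3 12, H8 15, A5 17, C4 20; go to H3.
At H3 the remaining stops are L2 6, V3 7, H8 12, A5 14, C4 17; go to L2.
At L2 the remaining stops are V3 1, H8 18, A5 20, C4 23; go to V3.
At V3 the remaining stops are H8 19, A5 21, C4 24; go to H8.
At H8 the remaining stops are C4 7, A5 8; go to C4.
At C4 the remaining stops are A5 3; go to A5.
Return A5→HQ: 17.
Total = 9 + 6 + 1 + 19 + 7 + 3 + 17 = 62.

Total distance 62 km via the nearest-neighbour route HQ → H3 → L2 → V3 → H8 → C4 → A5 → HQ.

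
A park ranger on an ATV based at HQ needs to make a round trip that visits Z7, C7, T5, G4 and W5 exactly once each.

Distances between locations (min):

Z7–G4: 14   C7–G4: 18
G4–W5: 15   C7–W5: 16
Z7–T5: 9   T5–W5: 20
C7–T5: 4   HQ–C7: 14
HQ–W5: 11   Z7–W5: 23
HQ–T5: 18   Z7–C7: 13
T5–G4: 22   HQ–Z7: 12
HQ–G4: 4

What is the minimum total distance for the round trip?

Shortest round trip = 58 min.

HQ→Z7→C7→T5→G4→W5→HQ: 12+13+4+22+15+11 = 77
HQ→Z7→C7→T5→W5→G4→HQ: 12+13+4+20+15+4 = 68
HQ→Z7→C7→G4→T5→W5→HQ: 12+13+18+22+20+11 = 96
HQ→Z7→C7→G4→W5→T5→HQ: 12+13+18+15+20+18 = 96
HQ→Z7→C7→W5→T5→G4→HQ: 12+13+16+20+22+4 = 87
HQ→Z7→C7→W5→G4→T5→HQ: 12+13+16+15+22+18 = 96
HQ→Z7→T5→C7→G4→W5→HQ: 12+9+4+18+15+11 = 69
HQ→Z7→T5→C7→W5→G4→HQ: 12+9+4+16+15+4 = 60
HQ→Z7→T5→G4→C7→W5→HQ: 12+9+22+18+16+11 = 88
HQ→Z7→T5→G4→W5→C7→HQ: 12+9+22+15+16+14 = 88
HQ→Z7→T5→W5→C7→G4→HQ: 12+9+20+16+18+4 = 79
HQ→Z7→T5→W5→G4→C7→HQ: 12+9+20+15+18+14 = 88
HQ→Z7→G4→C7→T5→W5→HQ: 12+14+18+4+20+11 = 79
HQ→Z7→G4→C7→W5→T5→HQ: 12+14+18+16+20+18 = 98
… (46 more)
HQ→G4→Z7→T5→C7→W5→HQ: 4+14+9+4+16+11 = 58  ← best
The minimum is 58.
One optimal route: HQ → G4 → Z7 → T5 → C7 → W5 → HQ (or its reverse).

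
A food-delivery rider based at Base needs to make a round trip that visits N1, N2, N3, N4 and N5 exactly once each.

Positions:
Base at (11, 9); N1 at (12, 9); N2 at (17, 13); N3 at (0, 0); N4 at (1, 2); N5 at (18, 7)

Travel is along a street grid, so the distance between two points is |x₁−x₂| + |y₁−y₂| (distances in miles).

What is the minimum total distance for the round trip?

Shortest round trip = 62 miles.

Base → N1 → N2 → N3 → N4 → N5 → Base: 1+9+30+3+22+9 = 74
Base → N1 → N2 → N3 → N5 → N4 → Base: 1+9+30+25+22+17 = 104
Base → N1 → N2 → N4 → N3 → N5 → Base: 1+9+27+3+25+9 = 74
Base → N1 → N2 → N4 → N5 → N3 → Base: 1+9+27+22+25+20 = 104
Base → N1 → N2 → N5 → N3 → N4 → Base: 1+9+7+25+3+17 = 62
Base → N1 → N2 → N5 → N4 → N3 → Base: 1+9+7+22+3+20 = 62
Base → N1 → N3 → N2 → N4 → N5 → Base: 1+21+30+27+22+9 = 110
Base → N1 → N3 → N2 → N5 → N4 → Base: 1+21+30+7+22+17 = 98
Base → N1 → N3 → N4 → N2 → N5 → Base: 1+21+3+27+7+9 = 68
Base → N1 → N3 → N4 → N5 → N2 → Base: 1+21+3+22+7+10 = 64
Base → N1 → N3 → N5 → N2 → N4 → Base: 1+21+25+7+27+17 = 98
Base → N1 → N3 → N5 → N4 → N2 → Base: 1+21+25+22+27+10 = 106
Base → N1 → N4 → N2 → N3 → N5 → Base: 1+18+27+30+25+9 = 110
Base → N1 → N4 → N2 → N5 → N3 → Base: 1+18+27+7+25+20 = 98
… (46 more)
The minimum is 62.
One optimal route: Base → N1 → N2 → N5 → N3 → N4 → Base (or its reverse).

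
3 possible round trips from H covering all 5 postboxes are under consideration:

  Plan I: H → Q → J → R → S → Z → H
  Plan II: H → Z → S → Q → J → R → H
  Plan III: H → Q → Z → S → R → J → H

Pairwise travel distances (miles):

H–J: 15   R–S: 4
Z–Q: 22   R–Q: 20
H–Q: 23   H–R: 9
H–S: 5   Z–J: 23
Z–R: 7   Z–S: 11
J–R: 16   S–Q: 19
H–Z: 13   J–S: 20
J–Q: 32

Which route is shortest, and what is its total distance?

Shortest is Plan III, total 91 miles.

Plan I: 23 + 32 + 16 + 4 + 11 + 13 = 99
Plan II: 13 + 11 + 19 + 32 + 16 + 9 = 100
Plan III: 23 + 22 + 11 + 4 + 16 + 15 = 91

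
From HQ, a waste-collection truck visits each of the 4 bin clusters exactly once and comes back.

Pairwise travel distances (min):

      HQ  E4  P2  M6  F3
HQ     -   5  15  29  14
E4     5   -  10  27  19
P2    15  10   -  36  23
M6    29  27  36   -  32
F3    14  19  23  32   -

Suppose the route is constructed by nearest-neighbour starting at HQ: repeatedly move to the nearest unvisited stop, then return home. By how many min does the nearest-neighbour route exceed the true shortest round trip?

Excess over optimum: 2 min.

From HQ: E4=5, F3=14, P2=15, M6=29 → choose E4 (5).
From E4: P2=10, F3=19, M6=27 → choose P2 (10).
From P2: F3=23, M6=36 → choose F3 (23).
From F3: M6=32 → choose M6 (32).
NN route HQ → E4 → P2 → F3 → M6 → HQ costs 99.
Optimal: HQ → E4 → P2 → M6 → F3 → HQ costs 97 (by enumerating all 12 distinct tours).
Excess = 99 − 97 = 2.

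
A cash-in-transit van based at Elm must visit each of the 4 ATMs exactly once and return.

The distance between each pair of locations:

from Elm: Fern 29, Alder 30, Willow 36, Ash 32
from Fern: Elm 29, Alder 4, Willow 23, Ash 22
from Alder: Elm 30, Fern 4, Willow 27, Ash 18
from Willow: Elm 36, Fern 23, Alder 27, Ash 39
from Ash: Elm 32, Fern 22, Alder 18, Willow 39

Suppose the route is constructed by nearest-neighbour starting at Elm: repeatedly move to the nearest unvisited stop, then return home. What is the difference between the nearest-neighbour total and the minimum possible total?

Elm: Fern=29, Alder=30, Ash=32, Willow=36 ⇒ Fern
Fern: Alder=4, Ash=22, Willow=23 ⇒ Alder
Alder: Ash=18, Willow=27 ⇒ Ash
Ash: Willow=39 ⇒ Willow
NN route Elm → Fern → Alder → Ash → Willow → Elm costs 126.
Optimal: Elm → Willow → Fern → Alder → Ash → Elm costs 113 (by enumerating all 12 distinct tours).
Excess = 126 − 113 = 13.

13 longer than the optimal tour.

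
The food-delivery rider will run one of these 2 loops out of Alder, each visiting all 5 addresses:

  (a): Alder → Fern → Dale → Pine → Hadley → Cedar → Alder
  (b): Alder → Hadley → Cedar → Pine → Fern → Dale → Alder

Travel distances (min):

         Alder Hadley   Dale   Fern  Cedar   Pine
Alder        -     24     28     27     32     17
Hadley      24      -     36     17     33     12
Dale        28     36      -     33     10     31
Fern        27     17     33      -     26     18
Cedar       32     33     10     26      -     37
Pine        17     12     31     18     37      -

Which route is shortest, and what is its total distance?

Shortest is (a), total 168 min.

(a): 27 + 33 + 31 + 12 + 33 + 32 = 168
(b): 24 + 33 + 37 + 18 + 33 + 28 = 173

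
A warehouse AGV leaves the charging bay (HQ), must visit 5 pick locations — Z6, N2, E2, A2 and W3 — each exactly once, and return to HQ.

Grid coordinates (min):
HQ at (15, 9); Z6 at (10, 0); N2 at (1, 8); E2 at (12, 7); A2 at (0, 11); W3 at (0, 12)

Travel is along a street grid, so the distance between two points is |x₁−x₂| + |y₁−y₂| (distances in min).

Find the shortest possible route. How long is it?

There are 60 distinct closed tours to check (reversals are equivalent).
HQ→Z6→N2→E2→A2→W3→HQ: 14+17+12+16+1+18 = 78
HQ→Z6→N2→E2→W3→A2→HQ: 14+17+12+17+1+17 = 78
HQ→Z6→N2→A2→E2→W3→HQ: 14+17+4+16+17+18 = 86
HQ→Z6→N2→A2→W3→E2→HQ: 14+17+4+1+17+5 = 58
HQ→Z6→N2→W3→E2→A2→HQ: 14+17+5+17+16+17 = 86
HQ→Z6→N2→W3→A2→E2→HQ: 14+17+5+1+16+5 = 58
HQ→Z6→E2→N2→A2→W3→HQ: 14+9+12+4+1+18 = 58
HQ→Z6→E2→N2→W3→A2→HQ: 14+9+12+5+1+17 = 58
HQ→Z6→E2→A2→N2→W3→HQ: 14+9+16+4+5+18 = 66
HQ→Z6→E2→A2→W3→N2→HQ: 14+9+16+1+5+15 = 60
HQ→Z6→E2→W3→N2→A2→HQ: 14+9+17+5+4+17 = 66
HQ→Z6→E2→W3→A2→N2→HQ: 14+9+17+1+4+15 = 60
HQ→Z6→A2→N2→E2→W3→HQ: 14+21+4+12+17+18 = 86
HQ→Z6→A2→N2→W3→E2→HQ: 14+21+4+5+17+5 = 66
… (46 more)
HQ→E2→Z6→N2→A2→W3→HQ: 5+9+17+4+1+18 = 54  ← best
The minimum is 54.
One optimal route: HQ → E2 → Z6 → N2 → A2 → W3 → HQ (or its reverse).

54 min — the shortest possible round trip.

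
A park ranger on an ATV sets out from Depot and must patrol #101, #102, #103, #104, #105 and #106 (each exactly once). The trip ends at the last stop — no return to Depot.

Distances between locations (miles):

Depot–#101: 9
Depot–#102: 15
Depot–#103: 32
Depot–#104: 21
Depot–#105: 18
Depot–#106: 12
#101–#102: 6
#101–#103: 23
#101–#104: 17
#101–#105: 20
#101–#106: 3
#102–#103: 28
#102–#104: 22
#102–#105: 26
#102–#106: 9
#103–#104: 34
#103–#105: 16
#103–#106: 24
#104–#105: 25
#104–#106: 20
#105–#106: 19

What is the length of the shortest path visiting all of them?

Minimum one-way distance = 84 miles.

There are 6! = 720 possible orderings.
Depot - #101 - #102 - #103 - #104 - #105 - #106: 9+6+28+34+25+19 = 121
Depot - #101 - #102 - #103 - #104 - #106 - #105: 9+6+28+34+20+19 = 116
Depot - #101 - #102 - #103 - #105 - #104 - #106: 9+6+28+16+25+20 = 104
Depot - #101 - #102 - #103 - #105 - #106 - #104: 9+6+28+16+19+20 = 98
Depot - #101 - #102 - #103 - #106 - #104 - #105: 9+6+28+24+20+25 = 112
Depot - #101 - #102 - #103 - #106 - #105 - #104: 9+6+28+24+19+25 = 111
Depot - #101 - #102 - #104 - #103 - #105 - #106: 9+6+22+34+16+19 = 106
Depot - #101 - #102 - #104 - #103 - #106 - #105: 9+6+22+34+24+19 = 114
… (712 more)
Depot - #101 - #106 - #102 - #104 - #105 - #103: 9+3+9+22+25+16 = 84  ← best
The minimum is 84.
One shortest path: Depot → #101 → #106 → #102 → #104 → #105 → #103.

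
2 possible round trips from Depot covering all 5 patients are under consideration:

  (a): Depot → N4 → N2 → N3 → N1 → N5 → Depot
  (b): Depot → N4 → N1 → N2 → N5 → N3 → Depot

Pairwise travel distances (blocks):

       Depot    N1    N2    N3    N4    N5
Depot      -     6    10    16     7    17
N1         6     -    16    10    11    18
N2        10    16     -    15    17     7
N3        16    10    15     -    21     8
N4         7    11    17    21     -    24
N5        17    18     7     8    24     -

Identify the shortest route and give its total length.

(a): 7 + 17 + 15 + 10 + 18 + 17 = 84
(b): 7 + 11 + 16 + 7 + 8 + 16 = 65

Shortest is (b), total 65 blocks.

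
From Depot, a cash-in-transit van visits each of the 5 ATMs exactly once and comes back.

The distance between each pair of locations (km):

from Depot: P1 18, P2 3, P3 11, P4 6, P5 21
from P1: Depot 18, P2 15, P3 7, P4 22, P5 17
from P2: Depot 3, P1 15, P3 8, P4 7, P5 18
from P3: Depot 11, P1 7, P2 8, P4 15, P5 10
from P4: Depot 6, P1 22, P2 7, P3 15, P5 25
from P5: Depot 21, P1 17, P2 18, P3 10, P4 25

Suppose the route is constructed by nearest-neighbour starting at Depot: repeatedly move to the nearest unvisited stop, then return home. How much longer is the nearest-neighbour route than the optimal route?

Depot: P2=3, P4=6, P3=11, P1=18, P5=21 ⇒ P2
P2: P4=7, P3=8, P1=15, P5=18 ⇒ P4
P4: P3=15, P1=22, P5=25 ⇒ P3
P3: P1=7, P5=10 ⇒ P1
P1: P5=17 ⇒ P5
NN route Depot → P2 → P4 → P3 → P1 → P5 → Depot costs 70.
Optimal: Depot → P1 → P3 → P5 → P2 → P4 → Depot costs 66 (by enumerating all 60 distinct tours).
Excess = 70 − 66 = 4.

Excess over optimum: 4 km.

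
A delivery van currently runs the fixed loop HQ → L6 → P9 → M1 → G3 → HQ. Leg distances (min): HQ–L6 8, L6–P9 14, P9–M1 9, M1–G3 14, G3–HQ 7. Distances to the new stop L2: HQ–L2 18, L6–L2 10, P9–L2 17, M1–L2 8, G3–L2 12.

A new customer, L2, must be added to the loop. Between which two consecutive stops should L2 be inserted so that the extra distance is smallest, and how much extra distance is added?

Insertion cost between consecutive stops i–j is d(i,L2) + d(L2,j) − d(i,j):
  between HQ and L6: 18 + 10 − 8 = 20
  between L6 and P9: 10 + 17 − 14 = 13
  between P9 and M1: 17 + 8 − 9 = 16
  between M1 and G3: 8 + 12 − 14 = 6
  between G3 and HQ: 12 + 18 − 7 = 23
Cheapest insertion is between M1 and G3, adding 6.
New total = 52 + 6 = 58.

+6 min — insert L2 between M1 and G3.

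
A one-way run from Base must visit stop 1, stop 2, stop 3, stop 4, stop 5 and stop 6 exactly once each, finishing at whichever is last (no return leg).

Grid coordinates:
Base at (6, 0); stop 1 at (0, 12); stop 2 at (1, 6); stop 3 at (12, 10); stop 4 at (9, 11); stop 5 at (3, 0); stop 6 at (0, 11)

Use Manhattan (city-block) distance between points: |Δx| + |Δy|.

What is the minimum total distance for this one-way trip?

Minimum one-way distance = 32.

There are 6! = 720 possible orderings.
Base→stop 1→stop 2→stop 3→stop 4→stop 5→stop 6: 18+7+15+4+17+14 = 75
Base→stop 1→stop 2→stop 3→stop 4→stop 6→stop 5: 18+7+15+4+9+14 = 67
Base→stop 1→stop 2→stop 3→stop 5→stop 4→stop 6: 18+7+15+19+17+9 = 85
Base→stop 1→stop 2→stop 3→stop 5→stop 6→stop 4: 18+7+15+19+14+9 = 82
Base→stop 1→stop 2→stop 3→stop 6→stop 4→stop 5: 18+7+15+13+9+17 = 79
Base→stop 1→stop 2→stop 3→stop 6→stop 5→stop 4: 18+7+15+13+14+17 = 84
Base→stop 1→stop 2→stop 4→stop 3→stop 5→stop 6: 18+7+13+4+19+14 = 75
Base→stop 1→stop 2→stop 4→stop 3→stop 6→stop 5: 18+7+13+4+13+14 = 69
… (712 more)
Base→stop 5→stop 2→stop 1→stop 6→stop 4→stop 3: 3+8+7+1+9+4 = 32  ← best
The minimum is 32.
One shortest path: Base → stop 5 → stop 2 → stop 1 → stop 6 → stop 4 → stop 3.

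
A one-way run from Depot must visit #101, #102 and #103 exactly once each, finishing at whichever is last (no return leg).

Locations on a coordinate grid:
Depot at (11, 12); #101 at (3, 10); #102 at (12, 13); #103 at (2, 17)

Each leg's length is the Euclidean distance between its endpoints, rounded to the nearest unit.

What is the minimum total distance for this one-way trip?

Minimum one-way distance = 17.

There are 3! = 6 possible orderings.
Depot → #101 → #102 → #103: 8+9+11 = 28
Depot → #101 → #103 → #102: 8+7+11 = 26
Depot → #102 → #101 → #103: 1+9+7 = 17
Depot → #102 → #103 → #101: 1+11+7 = 19
Depot → #103 → #101 → #102: 10+7+9 = 26
Depot → #103 → #102 → #101: 10+11+9 = 30
The minimum is 17.
One shortest path: Depot → #102 → #101 → #103.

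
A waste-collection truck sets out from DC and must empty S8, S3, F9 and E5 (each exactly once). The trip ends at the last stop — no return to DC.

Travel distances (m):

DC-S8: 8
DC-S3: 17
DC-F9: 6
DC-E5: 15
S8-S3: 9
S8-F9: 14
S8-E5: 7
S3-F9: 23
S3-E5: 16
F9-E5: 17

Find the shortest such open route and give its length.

There are 4! = 24 possible orderings.
DC - S8 - S3 - F9 - E5: 8+9+23+17 = 57
DC - S8 - S3 - E5 - F9: 8+9+16+17 = 50
DC - S8 - F9 - S3 - E5: 8+14+23+16 = 61
DC - S8 - F9 - E5 - S3: 8+14+17+16 = 55
DC - S8 - E5 - S3 - F9: 8+7+16+23 = 54
DC - S8 - E5 - F9 - S3: 8+7+17+23 = 55
DC - S3 - S8 - F9 - E5: 17+9+14+17 = 57
DC - S3 - S8 - E5 - F9: 17+9+7+17 = 50
DC - S3 - F9 - S8 - E5: 17+23+14+7 = 61
DC - S3 - F9 - E5 - S8: 17+23+17+7 = 64
DC - S3 - E5 - S8 - F9: 17+16+7+14 = 54
DC - S3 - E5 - F9 - S8: 17+16+17+14 = 64
DC - F9 - S8 - S3 - E5: 6+14+9+16 = 45
DC - F9 - S8 - E5 - S3: 6+14+7+16 = 43
… (10 more)
DC - F9 - E5 - S8 - S3: 6+17+7+9 = 39  ← best
The minimum is 39.
One shortest path: DC → F9 → E5 → S8 → S3.

Minimum one-way distance = 39 m.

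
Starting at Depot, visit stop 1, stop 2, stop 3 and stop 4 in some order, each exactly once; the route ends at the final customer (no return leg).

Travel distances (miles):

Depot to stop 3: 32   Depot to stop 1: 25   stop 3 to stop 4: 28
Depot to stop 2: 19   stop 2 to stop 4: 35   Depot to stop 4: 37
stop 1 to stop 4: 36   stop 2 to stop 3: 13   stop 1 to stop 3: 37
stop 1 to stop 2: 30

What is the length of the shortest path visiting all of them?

96 miles — the minimum one-way total.

There are 4! = 24 possible orderings.
Depot - stop 1 - stop 2 - stop 3 - stop 4: 25+30+13+28 = 96
Depot - stop 1 - stop 2 - stop 4 - stop 3: 25+30+35+28 = 118
Depot - stop 1 - stop 3 - stop 2 - stop 4: 25+37+13+35 = 110
Depot - stop 1 - stop 3 - stop 4 - stop 2: 25+37+28+35 = 125
Depot - stop 1 - stop 4 - stop 2 - stop 3: 25+36+35+13 = 109
Depot - stop 1 - stop 4 - stop 3 - stop 2: 25+36+28+13 = 102
Depot - stop 2 - stop 1 - stop 3 - stop 4: 19+30+37+28 = 114
Depot - stop 2 - stop 1 - stop 4 - stop 3: 19+30+36+28 = 113
Depot - stop 2 - stop 3 - stop 1 - stop 4: 19+13+37+36 = 105
Depot - stop 2 - stop 3 - stop 4 - stop 1: 19+13+28+36 = 96
Depot - stop 2 - stop 4 - stop 1 - stop 3: 19+35+36+37 = 127
Depot - stop 2 - stop 4 - stop 3 - stop 1: 19+35+28+37 = 119
Depot - stop 3 - stop 1 - stop 2 - stop 4: 32+37+30+35 = 134
Depot - stop 3 - stop 1 - stop 4 - stop 2: 32+37+36+35 = 140
… (10 more)
The minimum is 96.
One shortest path: Depot → stop 1 → stop 2 → stop 3 → stop 4.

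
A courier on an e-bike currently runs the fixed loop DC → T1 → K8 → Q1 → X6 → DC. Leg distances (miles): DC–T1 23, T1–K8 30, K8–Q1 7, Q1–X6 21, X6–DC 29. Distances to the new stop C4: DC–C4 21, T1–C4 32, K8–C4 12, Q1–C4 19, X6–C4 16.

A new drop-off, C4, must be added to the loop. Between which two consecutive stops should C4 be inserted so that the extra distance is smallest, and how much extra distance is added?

Adding 8 miles by placing C4 on the X6–DC leg.

Insertion cost between consecutive stops i–j is d(i,C4) + d(C4,j) − d(i,j):
  between DC and T1: 21 + 32 − 23 = 30
  between T1 and K8: 32 + 12 − 30 = 14
  between K8 and Q1: 12 + 19 − 7 = 24
  between Q1 and X6: 19 + 16 − 21 = 14
  between X6 and DC: 16 + 21 − 29 = 8
Cheapest insertion is between X6 and DC, adding 8.
New total = 110 + 8 = 118.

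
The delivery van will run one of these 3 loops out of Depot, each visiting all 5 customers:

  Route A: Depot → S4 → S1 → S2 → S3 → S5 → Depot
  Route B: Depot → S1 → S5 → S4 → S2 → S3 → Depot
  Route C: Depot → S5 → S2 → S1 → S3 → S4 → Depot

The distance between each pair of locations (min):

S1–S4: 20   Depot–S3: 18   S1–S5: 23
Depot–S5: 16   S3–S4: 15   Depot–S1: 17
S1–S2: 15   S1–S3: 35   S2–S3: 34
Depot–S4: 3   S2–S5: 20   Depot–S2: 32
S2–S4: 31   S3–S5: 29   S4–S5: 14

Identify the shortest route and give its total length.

Shortest is Route C, total 104 min.

Route A: 3 + 20 + 15 + 34 + 29 + 16 = 117
Route B: 17 + 23 + 14 + 31 + 34 + 18 = 137
Route C: 16 + 20 + 15 + 35 + 15 + 3 = 104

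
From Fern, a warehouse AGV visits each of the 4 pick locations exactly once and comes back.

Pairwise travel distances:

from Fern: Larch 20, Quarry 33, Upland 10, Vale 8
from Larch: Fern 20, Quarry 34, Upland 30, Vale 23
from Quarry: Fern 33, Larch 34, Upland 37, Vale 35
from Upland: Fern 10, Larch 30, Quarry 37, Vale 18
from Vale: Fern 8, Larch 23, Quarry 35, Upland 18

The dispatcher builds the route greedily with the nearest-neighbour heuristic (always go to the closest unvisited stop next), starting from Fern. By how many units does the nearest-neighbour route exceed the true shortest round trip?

The nearest-neighbour route is 11 longer than optimal.

From Fern: Vale=8, Upland=10, Larch=20, Quarry=33 → choose Vale (8).
From Vale: Upland=18, Larch=23, Quarry=35 → choose Upland (18).
From Upland: Larch=30, Quarry=37 → choose Larch (30).
From Larch: Quarry=34 → choose Quarry (34).
NN route Fern → Vale → Upland → Larch → Quarry → Fern costs 123.
Optimal: Fern → Upland → Quarry → Larch → Vale → Fern costs 112 (by enumerating all 12 distinct tours).
Excess = 123 − 112 = 11.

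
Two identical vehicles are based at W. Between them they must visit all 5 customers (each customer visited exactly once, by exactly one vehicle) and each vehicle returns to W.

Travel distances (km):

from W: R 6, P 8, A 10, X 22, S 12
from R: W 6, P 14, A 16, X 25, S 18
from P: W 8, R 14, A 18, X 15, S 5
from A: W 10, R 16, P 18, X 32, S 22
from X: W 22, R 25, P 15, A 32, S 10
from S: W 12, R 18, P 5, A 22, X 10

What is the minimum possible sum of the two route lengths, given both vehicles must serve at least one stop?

There are 2^4 − 1 = 15 ways to divide the 5 stops into two non-empty groups. For each, the best each vehicle can do is its own shortest tour through its group:
  {R} + {P, A, X, S}: 12 + 65 = 77
  {P} + {R, A, X, S}: 16 + 73 = 89
  {R, P} + {A, X, S}: 28 + 64 = 92
  {A} + {R, P, X, S}: 20 + 54 = 74
  {R, A} + {P, X, S}: 32 + 45 = 77
  {P, A} + {R, X, S}: 36 + 53 = 89
  … (15 splits in total)
Best: vehicle 1 W → A → W = 20; vehicle 2 W → R → X → S → P → W = 54; combined 74.

74 km — the smallest possible combined total.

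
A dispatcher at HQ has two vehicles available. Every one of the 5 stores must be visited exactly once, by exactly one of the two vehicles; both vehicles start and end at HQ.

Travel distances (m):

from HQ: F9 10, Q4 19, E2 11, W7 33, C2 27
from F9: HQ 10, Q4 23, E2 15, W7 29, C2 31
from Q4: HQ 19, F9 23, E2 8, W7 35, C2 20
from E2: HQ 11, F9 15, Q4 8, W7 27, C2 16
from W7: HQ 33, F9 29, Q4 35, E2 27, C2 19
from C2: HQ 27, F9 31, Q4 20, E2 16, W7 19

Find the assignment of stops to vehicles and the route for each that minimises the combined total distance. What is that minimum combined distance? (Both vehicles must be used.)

Try each way of splitting the stops between the two vehicles (each non-empty) and, for each split, find the best tour for each vehicle:
  {F9} + {Q4, E2, W7, C2}: 20 + 91 = 111
  {Q4} + {F9, E2, W7, C2}: 38 + 85 = 123
  {F9, Q4} + {E2, W7, C2}: 52 + 79 = 131
  {E2} + {F9, Q4, W7, C2}: 22 + 97 = 119
  {F9, E2} + {Q4, W7, C2}: 36 + 91 = 127
  {Q4, E2} + {F9, W7, C2}: 38 + 85 = 123
  … (15 splits in total)
Best: vehicle 1 HQ → F9 → HQ = 20; vehicle 2 HQ → E2 → Q4 → C2 → W7 → HQ = 91; combined 111.

Minimum combined distance: 111 m.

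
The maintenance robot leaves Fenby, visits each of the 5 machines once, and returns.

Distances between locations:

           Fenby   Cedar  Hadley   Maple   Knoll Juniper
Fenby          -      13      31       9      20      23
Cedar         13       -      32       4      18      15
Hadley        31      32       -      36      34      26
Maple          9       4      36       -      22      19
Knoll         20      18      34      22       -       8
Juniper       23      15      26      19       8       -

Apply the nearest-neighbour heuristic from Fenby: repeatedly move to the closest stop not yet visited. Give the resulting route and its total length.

Nearest-neighbour total = 101; route Fenby → Maple → Cedar → Juniper → Knoll → Hadley → Fenby.

From Fenby: distances to unvisited — Maple=9, Cedar=13, Knoll=20, Juniper=23, Hadley=31. Nearest is Maple (9).
From Maple: distances to unvisited — Cedar=4, Juniper=19, Knoll=22, Hadley=36. Nearest is Cedar (4).
From Cedar: distances to unvisited — Juniper=15, Knoll=18, Hadley=32. Nearest is Juniper (15).
From Juniper: distances to unvisited — Knoll=8, Hadley=26. Nearest is Knoll (8).
From Knoll: distances to unvisited — Hadley=34. Nearest is Hadley (34).
Return Hadley→Fenby: 31.
Total = 9 + 4 + 15 + 8 + 34 + 31 = 101.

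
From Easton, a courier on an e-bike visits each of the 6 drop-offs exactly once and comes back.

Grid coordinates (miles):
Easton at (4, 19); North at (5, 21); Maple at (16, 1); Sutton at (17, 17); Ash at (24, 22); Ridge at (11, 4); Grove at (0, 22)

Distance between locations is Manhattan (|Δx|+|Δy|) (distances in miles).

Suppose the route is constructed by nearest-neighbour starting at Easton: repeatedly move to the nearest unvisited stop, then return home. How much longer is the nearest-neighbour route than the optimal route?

Excess over optimum: 10 miles.

Easton: North=3, Grove=7, Sutton=15, Ridge=22, Ash=23, Maple=30 ⇒ North
North: Grove=6, Sutton=16, Ash=20, Ridge=23, Maple=31 ⇒ Grove
Grove: Sutton=22, Ash=24, Ridge=29, Maple=37 ⇒ Sutton
Sutton: Ash=12, Maple=17, Ridge=19 ⇒ Ash
Ash: Maple=29, Ridge=31 ⇒ Maple
Maple: Ridge=8 ⇒ Ridge
NN route Easton → North → Grove → Sutton → Ash → Maple → Ridge → Easton costs 102.
Optimal: Easton → North → Grove → Ash → Sutton → Maple → Ridge → Easton costs 92 (by enumerating all 360 distinct tours).
Excess = 102 − 92 = 10.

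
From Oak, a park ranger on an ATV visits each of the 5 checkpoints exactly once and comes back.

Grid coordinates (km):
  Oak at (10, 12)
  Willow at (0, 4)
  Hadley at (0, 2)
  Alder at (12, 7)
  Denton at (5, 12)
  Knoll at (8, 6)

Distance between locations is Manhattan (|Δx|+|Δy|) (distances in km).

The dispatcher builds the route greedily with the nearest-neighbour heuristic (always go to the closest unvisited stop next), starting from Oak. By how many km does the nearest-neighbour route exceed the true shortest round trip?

Excess over optimum: 12 km.

Oak: Denton=5, Alder=7, Knoll=8, Willow=18, Hadley=20 ⇒ Denton
Denton: Knoll=9, Alder=12, Willow=13, Hadley=15 ⇒ Knoll
Knoll: Alder=5, Willow=10, Hadley=12 ⇒ Alder
Alder: Willow=15, Hadley=17 ⇒ Willow
Willow: Hadley=2 ⇒ Hadley
NN route Oak → Denton → Knoll → Alder → Willow → Hadley → Oak costs 56.
Optimal: Oak → Alder → Knoll → Willow → Hadley → Denton → Oak costs 44 (by enumerating all 60 distinct tours).
Excess = 56 − 44 = 12.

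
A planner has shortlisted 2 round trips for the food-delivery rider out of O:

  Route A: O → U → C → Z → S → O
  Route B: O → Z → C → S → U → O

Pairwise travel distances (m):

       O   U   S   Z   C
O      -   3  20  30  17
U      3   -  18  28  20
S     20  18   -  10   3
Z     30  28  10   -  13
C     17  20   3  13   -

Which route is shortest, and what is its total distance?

Route A: 3 + 20 + 13 + 10 + 20 = 66
Route B: 30 + 13 + 3 + 18 + 3 = 67

Shortest is Route A, total 66 m.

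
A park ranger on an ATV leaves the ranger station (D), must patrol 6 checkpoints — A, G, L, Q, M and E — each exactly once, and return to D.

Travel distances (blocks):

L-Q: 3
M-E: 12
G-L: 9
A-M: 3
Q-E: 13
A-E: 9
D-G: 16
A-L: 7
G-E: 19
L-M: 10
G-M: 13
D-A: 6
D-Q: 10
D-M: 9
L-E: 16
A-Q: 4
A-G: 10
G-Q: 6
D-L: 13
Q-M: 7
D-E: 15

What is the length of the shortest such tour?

D-A-G-L-Q-M-E-D: 6+10+9+3+7+12+15 = 62
D-A-G-L-Q-E-M-D: 6+10+9+3+13+12+9 = 62
D-A-G-L-M-Q-E-D: 6+10+9+10+7+13+15 = 70
D-A-G-L-M-E-Q-D: 6+10+9+10+12+13+10 = 70
D-A-G-L-E-Q-M-D: 6+10+9+16+13+7+9 = 70
D-A-G-L-E-M-Q-D: 6+10+9+16+12+7+10 = 70
D-A-G-Q-L-M-E-D: 6+10+6+3+10+12+15 = 62
D-A-G-Q-L-E-M-D: 6+10+6+3+16+12+9 = 62
… (352 more)
The minimum is 62.
One optimal route: D → A → G → L → Q → M → E → D (or its reverse).

62 blocks — the shortest possible round trip.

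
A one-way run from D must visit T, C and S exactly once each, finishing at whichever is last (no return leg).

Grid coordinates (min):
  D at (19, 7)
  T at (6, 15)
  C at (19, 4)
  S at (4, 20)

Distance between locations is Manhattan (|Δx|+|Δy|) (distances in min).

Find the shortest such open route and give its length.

34 min — the minimum one-way total.

There are 3! = 6 possible orderings.
D → T → C → S: 21+24+31 = 76
D → T → S → C: 21+7+31 = 59
D → C → T → S: 3+24+7 = 34
D → C → S → T: 3+31+7 = 41
D → S → T → C: 28+7+24 = 59
D → S → C → T: 28+31+24 = 83
The minimum is 34.
One shortest path: D → C → T → S.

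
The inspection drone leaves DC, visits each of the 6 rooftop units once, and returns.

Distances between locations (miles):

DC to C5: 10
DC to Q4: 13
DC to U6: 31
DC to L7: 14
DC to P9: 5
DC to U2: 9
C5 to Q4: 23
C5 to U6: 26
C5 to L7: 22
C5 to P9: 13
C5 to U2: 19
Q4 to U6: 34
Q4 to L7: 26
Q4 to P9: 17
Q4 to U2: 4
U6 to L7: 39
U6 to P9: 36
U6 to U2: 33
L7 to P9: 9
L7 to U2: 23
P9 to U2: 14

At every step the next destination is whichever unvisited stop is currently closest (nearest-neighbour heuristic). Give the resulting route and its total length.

Total distance 124 miles via the nearest-neighbour route DC → P9 → L7 → C5 → U2 → Q4 → U6 → DC.

DC → [P9:5 / U2:9 / C5:10 / Q4:13 / L7:14 / U6:31] → P9 (5)
P9 → [L7:9 / C5:13 / U2:14 / Q4:17 / U6:36] → L7 (9)
L7 → [C5:22 / U2:23 / Q4:26 / U6:39] → C5 (22)
C5 → [U2:19 / Q4:23 / U6:26] → U2 (19)
U2 → [Q4:4 / U6:33] → Q4 (4)
Q4 → [U6:34] → U6 (34)
Return U6→DC: 31.
Total = 5 + 9 + 22 + 19 + 4 + 34 + 31 = 124.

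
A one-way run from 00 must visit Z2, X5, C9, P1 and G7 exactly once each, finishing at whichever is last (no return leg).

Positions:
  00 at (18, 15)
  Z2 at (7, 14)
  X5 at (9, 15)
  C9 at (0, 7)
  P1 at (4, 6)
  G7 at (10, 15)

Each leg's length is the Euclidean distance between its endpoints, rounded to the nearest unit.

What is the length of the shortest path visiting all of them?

Shortest open route: 24.

There are 5! = 120 possible orderings.
00 - Z2 - X5 - C9 - P1 - G7: 11+2+12+4+11 = 40
00 - Z2 - X5 - C9 - G7 - P1: 11+2+12+13+11 = 49
00 - Z2 - X5 - P1 - C9 - G7: 11+2+10+4+13 = 40
00 - Z2 - X5 - P1 - G7 - C9: 11+2+10+11+13 = 47
00 - Z2 - X5 - G7 - C9 - P1: 11+2+1+13+4 = 31
00 - Z2 - X5 - G7 - P1 - C9: 11+2+1+11+4 = 29
00 - Z2 - C9 - X5 - P1 - G7: 11+10+12+10+11 = 54
00 - Z2 - C9 - X5 - G7 - P1: 11+10+12+1+11 = 45
00 - Z2 - C9 - P1 - X5 - G7: 11+10+4+10+1 = 36
00 - Z2 - C9 - P1 - G7 - X5: 11+10+4+11+1 = 37
00 - Z2 - C9 - G7 - X5 - P1: 11+10+13+1+10 = 45
00 - Z2 - C9 - G7 - P1 - X5: 11+10+13+11+10 = 55
00 - Z2 - P1 - X5 - C9 - G7: 11+9+10+12+13 = 55
00 - Z2 - P1 - X5 - G7 - C9: 11+9+10+1+13 = 44
… (106 more)
00 - G7 - X5 - Z2 - P1 - C9: 8+1+2+9+4 = 24  ← best
The minimum is 24.
One shortest path: 00 → G7 → X5 → Z2 → P1 → C9.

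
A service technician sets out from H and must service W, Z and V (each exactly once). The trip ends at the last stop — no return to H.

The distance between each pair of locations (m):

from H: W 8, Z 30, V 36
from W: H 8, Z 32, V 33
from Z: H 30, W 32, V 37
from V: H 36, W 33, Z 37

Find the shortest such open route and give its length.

There are 3! = 6 possible orderings.
H - W - Z - V: 8+32+37 = 77
H - W - V - Z: 8+33+37 = 78
H - Z - W - V: 30+32+33 = 95
H - Z - V - W: 30+37+33 = 100
H - V - W - Z: 36+33+32 = 101
H - V - Z - W: 36+37+32 = 105
The minimum is 77.
One shortest path: H → W → Z → V.

77 m — the minimum one-way total.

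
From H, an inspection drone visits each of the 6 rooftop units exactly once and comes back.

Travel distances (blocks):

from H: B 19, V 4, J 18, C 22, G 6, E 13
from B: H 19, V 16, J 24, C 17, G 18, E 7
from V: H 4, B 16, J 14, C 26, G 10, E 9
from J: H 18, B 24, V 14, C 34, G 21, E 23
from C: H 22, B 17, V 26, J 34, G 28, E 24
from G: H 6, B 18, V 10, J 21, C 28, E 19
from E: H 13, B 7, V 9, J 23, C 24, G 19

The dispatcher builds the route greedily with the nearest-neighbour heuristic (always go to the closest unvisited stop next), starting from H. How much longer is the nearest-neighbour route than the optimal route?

H: V=4, G=6, E=13, J=18, B=19, C=22 ⇒ V
V: E=9, G=10, J=14, B=16, C=26 ⇒ E
E: B=7, G=19, J=23, C=24 ⇒ B
B: C=17, G=18, J=24 ⇒ C
C: G=28, J=34 ⇒ G
G: J=21 ⇒ J
NN route H → V → E → B → C → G → J → H costs 104.
Optimal: H → C → B → E → V → J → G → H costs 96 (by enumerating all 360 distinct tours).
Excess = 104 − 96 = 8.

8 blocks longer than the optimal tour.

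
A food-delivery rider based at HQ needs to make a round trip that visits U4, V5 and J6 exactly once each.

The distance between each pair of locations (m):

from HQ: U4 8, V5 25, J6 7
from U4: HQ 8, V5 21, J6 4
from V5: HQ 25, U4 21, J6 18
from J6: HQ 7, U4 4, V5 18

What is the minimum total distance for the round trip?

Minimum total distance: 54 m.

With 3 stops there are 3!/2 = 3 distinct round trips (a route and its reverse cost the same).
HQ→U4→V5→J6→HQ: 8+21+18+7 = 54
HQ→U4→J6→V5→HQ: 8+4+18+25 = 55
HQ→V5→U4→J6→HQ: 25+21+4+7 = 57
The minimum is 54.
One optimal route: HQ → U4 → V5 → J6 → HQ (or its reverse).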